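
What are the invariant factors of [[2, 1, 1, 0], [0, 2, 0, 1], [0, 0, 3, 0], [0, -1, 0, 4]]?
x - 3, (x - 3)^2(x - 2)

The Jordan structure of A has elementary divisors (x - 2), (x - 3)^2, (x - 3). Arranging the block sizes at each eigenvalue in decreasing order and taking row products gives the invariant factors.

Invariant factors (smallest first, each dividing the next): x - 3, (x - 3)^2(x - 2).

Check: the last factor (x - 3)^2(x - 2) is the minimal polynomial, and the product (x - 3)^3(x - 2) is the characteristic polynomial.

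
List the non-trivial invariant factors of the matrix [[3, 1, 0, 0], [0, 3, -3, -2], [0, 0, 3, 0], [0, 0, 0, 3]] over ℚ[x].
x - 3, (x - 3)^3

The Jordan structure of A has elementary divisors (x - 3)^3, (x - 3). Arranging the block sizes at each eigenvalue in decreasing order and taking row products gives the invariant factors.

Invariant factors (smallest first, each dividing the next): x - 3, (x - 3)^3.

Check: the last factor (x - 3)^3 is the minimal polynomial, and the product (x - 3)^4 is the characteristic polynomial.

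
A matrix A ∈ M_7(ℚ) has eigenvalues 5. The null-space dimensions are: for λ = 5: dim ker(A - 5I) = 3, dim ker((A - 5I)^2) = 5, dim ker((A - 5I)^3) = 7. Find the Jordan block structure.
Jordan blocks: (5, 3), (5, 3), (5, 1)

λ = 5: successive nullity increments [3, 2, 2] count blocks of size ≥ k; block sizes are [3, 3, 1].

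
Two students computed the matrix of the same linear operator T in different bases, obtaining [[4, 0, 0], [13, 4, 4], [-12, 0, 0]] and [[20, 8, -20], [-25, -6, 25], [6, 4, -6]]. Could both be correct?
Two matrices over a field are similar if and only if they have the same invariant factors.

Both A and B have characteristic polynomial x(x - 4)^2 and minimal polynomial x(x - 4)^2. Computing further, both have invariant factors x(x - 4)^2. Hence A and B are similar.

Yes.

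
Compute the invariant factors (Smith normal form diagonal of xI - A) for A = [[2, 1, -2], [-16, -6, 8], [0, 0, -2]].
The Jordan structure of A has elementary divisors (x + 2)^2, (x + 2). Arranging the block sizes at each eigenvalue in decreasing order and taking row products gives the invariant factors.

Invariant factors (smallest first, each dividing the next): x + 2, (x + 2)^2.

Check: the last factor (x + 2)^2 is the minimal polynomial, and the product (x + 2)^3 is the characteristic polynomial.

x + 2, (x + 2)^2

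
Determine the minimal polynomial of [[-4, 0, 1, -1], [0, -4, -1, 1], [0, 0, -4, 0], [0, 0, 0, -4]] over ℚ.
m_A(x) = (x + 4)^2

The characteristic polynomial factors as (x + 4)^4. The minimal polynomial is ∏(x - λ)^{k_λ} where k_λ is the size of the largest Jordan block at λ.

For λ = -4: rank(A + 4I) = 1, and the largest Jordan block has size 2 (the smallest k with rank((A + 4I)^k) = rank((A + 4I)^(k+1))).

So m_A(x) = (x + 4)^2.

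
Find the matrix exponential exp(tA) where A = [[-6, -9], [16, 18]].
A has Jordan form J = [[6, 1], [0, 6]] with A = PJP^{-1}, so e^{tA} = P e^{tJ} P^{-1}.

For a Jordan block J_k(λ), e^{tJ_k(λ)} = e^{λt} · (I + tN + t^2 N^2/2! + ... + t^{k-1} N^{k-1}/(k-1)!) where N is the nilpotent superdiagonal part.

Assembling the blocks and conjugating back gives the entries of e^{tA} as shown above.

e^{tA} = [[(1 - 12*t)*e^{6*t}, -9*t*e^{6*t}], [16*t*e^{6*t}, (12*t + 1)*e^{6*t}]]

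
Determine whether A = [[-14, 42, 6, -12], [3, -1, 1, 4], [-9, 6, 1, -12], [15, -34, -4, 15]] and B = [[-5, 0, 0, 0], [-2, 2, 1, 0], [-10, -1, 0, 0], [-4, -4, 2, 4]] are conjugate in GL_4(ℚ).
Yes.

Two matrices over a field are similar if and only if they have the same invariant factors.

Both A and B have characteristic polynomial (x - 4)(x - 1)^2(x + 5) and minimal polynomial (x - 4)(x - 1)^2(x + 5). Computing further, both have invariant factors (x - 4)(x - 1)^2(x + 5). Hence A and B are similar.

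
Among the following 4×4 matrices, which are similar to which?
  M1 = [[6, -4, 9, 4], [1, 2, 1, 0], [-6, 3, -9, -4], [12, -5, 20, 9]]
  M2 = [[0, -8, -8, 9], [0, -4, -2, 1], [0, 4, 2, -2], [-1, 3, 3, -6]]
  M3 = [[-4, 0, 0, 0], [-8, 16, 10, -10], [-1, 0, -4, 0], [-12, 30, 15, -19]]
Characteristic polynomials: χ_{M1} = (x - 5)(x - 1)^3, χ_{M2} = (x + 2)^4, χ_{M3} = (x - 1)(x + 4)^3.

{M1}: invariant factors (x - 5)(x - 1)^3.

{M2}: invariant factors x + 2, (x + 2)^3.

{M3}: invariant factors x + 4, (x - 1)(x + 4)^2.

Matrices are similar if and only if their invariant-factor lists agree; the partition into similarity classes is {M1}, {M2}, {M3}.

3 classes: {M1}, {M2}, {M3}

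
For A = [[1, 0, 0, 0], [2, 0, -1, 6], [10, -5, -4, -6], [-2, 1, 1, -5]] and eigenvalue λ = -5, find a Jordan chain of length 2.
v_1 = [[0, 1, 0, -1]]^T, v_2 = [[0, -1, 1, 1]]^T

We seek v_1 ∈ ker((A + 5I)^2) \ ker(A + 5I), then set v_{i+1} = (A + 5I) v_i.

One such chain is v_1 = [[0, 1, 0, -1]]^T, v_2 = [[0, -1, 1, 1]]^T. Check: (A + 5I) v_2 = [[0, 0, 0, 0]]^T = 0.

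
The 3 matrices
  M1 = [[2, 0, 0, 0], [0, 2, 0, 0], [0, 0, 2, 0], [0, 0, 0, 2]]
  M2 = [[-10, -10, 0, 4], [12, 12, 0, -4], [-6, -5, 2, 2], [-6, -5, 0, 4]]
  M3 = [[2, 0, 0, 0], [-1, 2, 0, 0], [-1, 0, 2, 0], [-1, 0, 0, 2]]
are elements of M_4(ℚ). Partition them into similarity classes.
2 classes: {M1}, {M2, M3}

Characteristic polynomials: χ_{M1} = (x - 2)^4, χ_{M2} = (x - 2)^4, χ_{M3} = (x - 2)^4.

{M1}: invariant factors x - 2, x - 2, x - 2, x - 2.

{M2, M3}: invariant factors x - 2, x - 2, (x - 2)^2.

Matrices are similar if and only if their invariant-factor lists agree; the partition into similarity classes is {M1}, {M2, M3}.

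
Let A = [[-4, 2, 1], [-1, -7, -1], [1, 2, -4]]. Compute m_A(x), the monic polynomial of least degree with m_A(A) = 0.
The characteristic polynomial factors as (x + 5)^3. The minimal polynomial is ∏(x - λ)^{k_λ} where k_λ is the size of the largest Jordan block at λ.

For λ = -5: rank(A + 5I) = 1, and the largest Jordan block has size 2 (the smallest k with rank((A + 5I)^k) = rank((A + 5I)^(k+1))).

So m_A(x) = (x + 5)^2.

m_A(x) = (x + 5)^2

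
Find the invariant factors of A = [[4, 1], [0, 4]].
The Jordan structure of A has elementary divisors (x - 4)^2. Arranging the block sizes at each eigenvalue in decreasing order and taking row products gives the invariant factors.

Invariant factors (smallest first, each dividing the next): (x - 4)^2.

Check: the last factor (x - 4)^2 is the minimal polynomial, and the product (x - 4)^2 is the characteristic polynomial.

(x - 4)^2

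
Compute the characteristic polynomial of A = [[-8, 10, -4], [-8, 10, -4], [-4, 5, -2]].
xI - A = [[x + 8, -10, 4], [8, x - 10, 4], [4, -5, x + 2]].

Expanding det(xI - A) along the first row:
det(xI - A) = + (x + 8)·det([[x - 10, 4], [-5, x + 2]]) - (-10)·det([[8, 4], [4, x + 2]]) + (4)·det([[8, x - 10], [4, -5]]).

Evaluating gives χ_A(x) = x^3.

χ_A(x) = x^3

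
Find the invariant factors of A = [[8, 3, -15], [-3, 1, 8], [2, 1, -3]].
(x - 2)^3

The Jordan structure of A has elementary divisors (x - 2)^3. Arranging the block sizes at each eigenvalue in decreasing order and taking row products gives the invariant factors.

Invariant factors (smallest first, each dividing the next): (x - 2)^3.

Check: the last factor (x - 2)^3 is the minimal polynomial, and the product (x - 2)^3 is the characteristic polynomial.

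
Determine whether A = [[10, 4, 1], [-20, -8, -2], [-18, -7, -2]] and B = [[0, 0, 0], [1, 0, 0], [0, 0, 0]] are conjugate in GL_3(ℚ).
Both have characteristic polynomial x^3, but the minimal polynomial of A is x^3 while the minimal polynomial of B is x^2. The minimal polynomial is a similarity invariant, so A and B are not similar.

No.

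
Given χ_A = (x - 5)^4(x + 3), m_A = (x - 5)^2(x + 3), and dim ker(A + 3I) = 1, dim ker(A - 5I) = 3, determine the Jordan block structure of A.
λ = -3: algebraic multiplicity 1 (exponent in χ_A), largest block size 1 (exponent in m_A), 1 block (geometric multiplicity). This forces block sizes [1].
λ = 5: algebraic multiplicity 4 (exponent in χ_A), largest block size 2 (exponent in m_A), 3 blocks (geometric multiplicity). These force block sizes [2, 1, 1].

Jordan blocks: (-3, 1), (5, 2), (5, 1), (5, 1)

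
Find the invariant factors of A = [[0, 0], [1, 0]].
x^2

The Jordan structure of A has elementary divisors x^2. Arranging the block sizes at each eigenvalue in decreasing order and taking row products gives the invariant factors.

Invariant factors (smallest first, each dividing the next): x^2.

Check: the last factor x^2 is the minimal polynomial, and the product x^2 is the characteristic polynomial.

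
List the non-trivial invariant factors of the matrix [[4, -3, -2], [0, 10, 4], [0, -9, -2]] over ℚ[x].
The Jordan structure of A has elementary divisors (x - 4)^2, (x - 4). Arranging the block sizes at each eigenvalue in decreasing order and taking row products gives the invariant factors.

Invariant factors (smallest first, each dividing the next): x - 4, (x - 4)^2.

Check: the last factor (x - 4)^2 is the minimal polynomial, and the product (x - 4)^3 is the characteristic polynomial.

x - 4, (x - 4)^2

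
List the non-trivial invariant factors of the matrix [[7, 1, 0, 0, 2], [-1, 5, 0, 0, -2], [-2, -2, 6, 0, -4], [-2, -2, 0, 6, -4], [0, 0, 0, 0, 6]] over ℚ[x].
x - 6, x - 6, x - 6, (x - 6)^2

The Jordan structure of A has elementary divisors (x - 6)^2, (x - 6), (x - 6), (x - 6). Arranging the block sizes at each eigenvalue in decreasing order and taking row products gives the invariant factors.

Invariant factors (smallest first, each dividing the next): x - 6, x - 6, x - 6, (x - 6)^2.

Check: the last factor (x - 6)^2 is the minimal polynomial, and the product (x - 6)^5 is the characteristic polynomial.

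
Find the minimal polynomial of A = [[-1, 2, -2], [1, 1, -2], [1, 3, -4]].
m_A(x) = (x + 1)^2(x + 2)

The characteristic polynomial factors as (x + 1)^2(x + 2). The minimal polynomial is ∏(x - λ)^{k_λ} where k_λ is the size of the largest Jordan block at λ.

For λ = -2: rank(A + 2I) = 2, and the largest Jordan block has size 1 (the smallest k with rank((A + 2I)^k) = rank((A + 2I)^(k+1))).
For λ = -1: rank(A + I) = 2, and the largest Jordan block has size 2 (the smallest k with rank((A + I)^k) = rank((A + I)^(k+1))).

So m_A(x) = (x + 1)^2(x + 2).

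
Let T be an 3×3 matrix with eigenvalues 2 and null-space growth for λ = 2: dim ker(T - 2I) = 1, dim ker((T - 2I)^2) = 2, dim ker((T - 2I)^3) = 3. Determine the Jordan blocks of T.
Jordan blocks: (2, 3)

λ = 2: successive nullity increments [1, 1, 1] count blocks of size ≥ k; block sizes are [3].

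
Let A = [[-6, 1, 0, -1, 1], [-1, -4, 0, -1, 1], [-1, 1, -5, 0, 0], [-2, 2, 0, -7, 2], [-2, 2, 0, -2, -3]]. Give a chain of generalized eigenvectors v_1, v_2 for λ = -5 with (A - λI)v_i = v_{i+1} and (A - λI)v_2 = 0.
v_1 = [[0, 1, 1, 2, 2]]^T, v_2 = [[1, 1, 1, 2, 2]]^T

We seek v_1 ∈ ker((A + 5I)^2) \ ker(A + 5I), then set v_{i+1} = (A + 5I) v_i.

One such chain is v_1 = [[0, 1, 1, 2, 2]]^T, v_2 = [[1, 1, 1, 2, 2]]^T. Check: (A + 5I) v_2 = [[0, 0, 0, 0, 0]]^T = 0.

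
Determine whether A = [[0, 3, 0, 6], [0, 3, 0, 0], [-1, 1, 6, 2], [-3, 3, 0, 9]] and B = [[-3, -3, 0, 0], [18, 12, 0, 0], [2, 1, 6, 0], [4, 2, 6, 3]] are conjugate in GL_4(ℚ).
Two matrices over a field are similar if and only if they have the same invariant factors.

Both A and B have characteristic polynomial (x - 6)^2(x - 3)^2 and minimal polynomial (x - 6)^2(x - 3). Computing further, both have invariant factors x - 3, (x - 6)^2(x - 3). Hence A and B are similar.

Yes.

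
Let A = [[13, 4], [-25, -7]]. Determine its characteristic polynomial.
χ_A(x) = (x - 3)^2

xI - A = [[x - 13, -4], [25, x + 7]].

Expanding det(xI - A) along the first row:
det(xI - A) = + (x - 13)·det([[x + 7]]) - (-4)·det([[25]]).

Evaluating gives χ_A(x) = x^2 - 6x + 9 = (x - 3)^2.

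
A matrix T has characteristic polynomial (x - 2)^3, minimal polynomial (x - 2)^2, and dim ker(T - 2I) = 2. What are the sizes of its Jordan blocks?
λ = 2: algebraic multiplicity 3 (exponent in χ_T), largest block size 2 (exponent in m_T), 2 blocks (geometric multiplicity). These force block sizes [2, 1].

Jordan blocks: (2, 2), (2, 1)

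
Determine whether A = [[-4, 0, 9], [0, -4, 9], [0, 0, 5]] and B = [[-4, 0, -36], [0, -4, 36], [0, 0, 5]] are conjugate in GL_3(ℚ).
Yes.

Two matrices over a field are similar if and only if they have the same invariant factors.

Both A and B have characteristic polynomial (x - 5)(x + 4)^2 and minimal polynomial (x - 5)(x + 4). Computing further, both have invariant factors x + 4, (x - 5)(x + 4). Hence A and B are similar.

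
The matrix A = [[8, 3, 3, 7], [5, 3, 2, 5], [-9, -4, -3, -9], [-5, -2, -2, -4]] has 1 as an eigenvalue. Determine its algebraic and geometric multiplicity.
algebraic multiplicity 4, geometric multiplicity 2

The characteristic polynomial is (x - 1)^4, so the factor x - 1 appears with exponent 4: the algebraic multiplicity is 4.

rank(A - I) = 2, so the eigenspace has dimension 4 - 2 = 2: the geometric multiplicity is 2.

Since 2 < 4, A is not diagonalizable.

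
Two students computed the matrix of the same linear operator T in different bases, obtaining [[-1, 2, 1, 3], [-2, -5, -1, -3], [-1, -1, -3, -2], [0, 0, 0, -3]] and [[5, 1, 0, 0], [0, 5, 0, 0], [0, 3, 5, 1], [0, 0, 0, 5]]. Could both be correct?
trace(A) = -12 but trace(B) = 20. The trace is a similarity invariant, so A and B are not similar.

No.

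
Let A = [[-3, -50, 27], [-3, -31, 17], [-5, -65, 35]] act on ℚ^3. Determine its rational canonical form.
R = [[0, 0, 20], [1, 0, 7], [0, 1, 1]]

The invariant factors of A (the non-unit diagonal entries of the Smith normal form of xI - A over ℚ[x]) are (x - 4)(x^2 + 3x + 5), each dividing the next. The characteristic polynomial is their product, (x - 4)(x^2 + 3x + 5).

The rational canonical form is the block-diagonal matrix of companion matrices C(f_i):
R = [[0, 0, 20], [1, 0, 7], [0, 1, 1]].

Note the characteristic polynomial does not split into linear factors over ℚ, so A has no Jordan form over ℚ; the rational canonical form exists over any field.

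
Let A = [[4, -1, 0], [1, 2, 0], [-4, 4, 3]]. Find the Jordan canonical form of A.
J = [[3, 1, 0], [0, 3, 0], [0, 0, 3]]

The characteristic polynomial is det(xI - A) = (x - 3)^3, so the eigenvalues are 3 (algebraic multiplicity 3).

For λ = 3: rank(A - 3I) = 1, rank((A - 3I)^2) = 0. The eigenspace has dimension 3 - 1 = 2, so there are 2 Jordan blocks; the rank sequence gives block sizes [2, 1].

Assembling the blocks gives the Jordan form J above.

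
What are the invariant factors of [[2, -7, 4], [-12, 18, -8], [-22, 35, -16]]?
x^2(x - 4)

The Jordan structure of A has elementary divisors x^2, (x - 4). Arranging the block sizes at each eigenvalue in decreasing order and taking row products gives the invariant factors.

Invariant factors (smallest first, each dividing the next): x^2(x - 4).

Check: the last factor x^2(x - 4) is the minimal polynomial, and the product x^2(x - 4) is the characteristic polynomial.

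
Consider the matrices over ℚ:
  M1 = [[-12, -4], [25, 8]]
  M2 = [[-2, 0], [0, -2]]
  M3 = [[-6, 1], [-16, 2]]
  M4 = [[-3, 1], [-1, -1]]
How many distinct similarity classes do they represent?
Characteristic polynomials: χ_{M1} = (x + 2)^2, χ_{M2} = (x + 2)^2, χ_{M3} = (x + 2)^2, χ_{M4} = (x + 2)^2.

{M1, M3, M4}: invariant factors (x + 2)^2.

{M2}: invariant factors x + 2, x + 2.

Matrices are similar if and only if their invariant-factor lists agree; the partition into similarity classes is {M1, M3, M4}, {M2}.

2 classes: {M1, M3, M4}, {M2}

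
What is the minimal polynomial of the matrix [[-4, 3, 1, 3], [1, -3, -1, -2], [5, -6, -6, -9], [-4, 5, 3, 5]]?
The characteristic polynomial factors as (x + 2)^4. The minimal polynomial is ∏(x - λ)^{k_λ} where k_λ is the size of the largest Jordan block at λ.

For λ = -2: rank(A + 2I) = 2, and the largest Jordan block has size 2 (the smallest k with rank((A + 2I)^k) = rank((A + 2I)^(k+1))).

So m_A(x) = (x + 2)^2.

m_A(x) = (x + 2)^2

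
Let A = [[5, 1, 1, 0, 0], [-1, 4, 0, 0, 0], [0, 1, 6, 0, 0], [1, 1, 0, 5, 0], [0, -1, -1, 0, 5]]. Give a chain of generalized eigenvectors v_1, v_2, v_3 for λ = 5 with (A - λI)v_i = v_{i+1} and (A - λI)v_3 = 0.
v_1 = [[0, -1, 1, 1, 1]]^T, v_2 = [[0, 1, 0, -1, 0]]^T, v_3 = [[1, -1, 1, 1, -1]]^T

We seek v_1 ∈ ker((A - 5I)^3) \ ker((A - 5I)^2), then set v_{i+1} = (A - 5I) v_i.

One such chain is v_1 = [[0, -1, 1, 1, 1]]^T, v_2 = [[0, 1, 0, -1, 0]]^T, v_3 = [[1, -1, 1, 1, -1]]^T. Check: (A - 5I) v_3 = [[0, 0, 0, 0, 0]]^T = 0.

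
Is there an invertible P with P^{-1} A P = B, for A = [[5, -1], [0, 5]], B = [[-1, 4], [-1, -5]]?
No.

trace(A) = 10 but trace(B) = -6. The trace is a similarity invariant, so A and B are not similar.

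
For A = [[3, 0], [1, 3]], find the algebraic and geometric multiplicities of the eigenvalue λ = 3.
algebraic multiplicity 2, geometric multiplicity 1

The characteristic polynomial is (x - 3)^2, so the factor x - 3 appears with exponent 2: the algebraic multiplicity is 2.

rank(A - 3I) = 1, so the eigenspace has dimension 2 - 1 = 1: the geometric multiplicity is 1.

Since 1 < 2, A is not diagonalizable.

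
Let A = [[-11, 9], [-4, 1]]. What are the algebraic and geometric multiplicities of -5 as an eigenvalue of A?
algebraic multiplicity 2, geometric multiplicity 1

The characteristic polynomial is (x + 5)^2, so the factor x + 5 appears with exponent 2: the algebraic multiplicity is 2.

rank(A + 5I) = 1, so the eigenspace has dimension 2 - 1 = 1: the geometric multiplicity is 1.

Since 1 < 2, A is not diagonalizable.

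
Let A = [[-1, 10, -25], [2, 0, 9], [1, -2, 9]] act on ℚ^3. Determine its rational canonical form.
R = [[0, 0, -8], [1, 0, -14], [0, 1, 8]]

The invariant factors of A (the non-unit diagonal entries of the Smith normal form of xI - A over ℚ[x]) are (x - 4)(x^2 - 4x - 2), each dividing the next. The characteristic polynomial is their product, (x - 4)(x^2 - 4x - 2).

The rational canonical form is the block-diagonal matrix of companion matrices C(f_i):
R = [[0, 0, -8], [1, 0, -14], [0, 1, 8]].

Note the characteristic polynomial does not split into linear factors over ℚ, so A has no Jordan form over ℚ; the rational canonical form exists over any field.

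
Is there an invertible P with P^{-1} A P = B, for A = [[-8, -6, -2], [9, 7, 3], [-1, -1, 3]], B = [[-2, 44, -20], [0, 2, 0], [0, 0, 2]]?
No.

Both have characteristic polynomial (x - 2)^2(x + 2), but the minimal polynomial of A is (x - 2)^2(x + 2) while the minimal polynomial of B is (x - 2)(x + 2). The minimal polynomial is a similarity invariant, so A and B are not similar.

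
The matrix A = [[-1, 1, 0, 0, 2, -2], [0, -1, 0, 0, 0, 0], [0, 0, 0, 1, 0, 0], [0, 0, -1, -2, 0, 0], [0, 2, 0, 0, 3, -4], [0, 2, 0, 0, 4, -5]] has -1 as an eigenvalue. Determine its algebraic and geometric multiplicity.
algebraic multiplicity 6, geometric multiplicity 4

The characteristic polynomial is (x + 1)^6, so the factor x + 1 appears with exponent 6: the algebraic multiplicity is 6.

rank(A + I) = 2, so the eigenspace has dimension 6 - 2 = 4: the geometric multiplicity is 4.

Since 4 < 6, A is not diagonalizable.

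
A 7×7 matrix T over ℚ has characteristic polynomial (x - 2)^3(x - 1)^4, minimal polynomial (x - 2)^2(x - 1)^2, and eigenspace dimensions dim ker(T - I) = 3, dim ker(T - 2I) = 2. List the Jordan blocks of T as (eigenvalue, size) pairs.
Jordan blocks: (1, 2), (1, 1), (1, 1), (2, 2), (2, 1)

λ = 1: algebraic multiplicity 4 (exponent in χ_T), largest block size 2 (exponent in m_T), 3 blocks (geometric multiplicity). These force block sizes [2, 1, 1].
λ = 2: algebraic multiplicity 3 (exponent in χ_T), largest block size 2 (exponent in m_T), 2 blocks (geometric multiplicity). These force block sizes [2, 1].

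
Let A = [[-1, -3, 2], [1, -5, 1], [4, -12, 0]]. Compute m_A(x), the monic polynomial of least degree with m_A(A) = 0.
The characteristic polynomial factors as (x + 2)^3. The minimal polynomial is ∏(x - λ)^{k_λ} where k_λ is the size of the largest Jordan block at λ.

For λ = -2: rank(A + 2I) = 2, and the largest Jordan block has size 3 (the smallest k with rank((A + 2I)^k) = rank((A + 2I)^(k+1))).

So m_A(x) = (x + 2)^3.

m_A(x) = (x + 2)^3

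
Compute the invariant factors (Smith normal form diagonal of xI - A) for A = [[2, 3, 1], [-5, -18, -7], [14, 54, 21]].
(x - 3)(x - 1)^2

The Jordan structure of A has elementary divisors (x - 1)^2, (x - 3). Arranging the block sizes at each eigenvalue in decreasing order and taking row products gives the invariant factors.

Invariant factors (smallest first, each dividing the next): (x - 3)(x - 1)^2.

Check: the last factor (x - 3)(x - 1)^2 is the minimal polynomial, and the product (x - 3)(x - 1)^2 is the characteristic polynomial.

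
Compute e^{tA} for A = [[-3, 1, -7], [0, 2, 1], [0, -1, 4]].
A has Jordan form J = [[-3, 0, 0], [0, 3, 1], [0, 0, 3]] with A = PJP^{-1}, so e^{tA} = P e^{tJ} P^{-1}.

For a Jordan block J_k(λ), e^{tJ_k(λ)} = e^{λt} · (I + tN + t^2 N^2/2! + ... + t^{k-1} N^{k-1}/(k-1)!) where N is the nilpotent superdiagonal part.

Assembling the blocks and conjugating back gives the entries of e^{tA} as shown above.

e^{tA} = [[e^{-3*t}, t*e^{3*t}, (-(t + 1)*e^{6*t} + 1)*e^{-3*t}], [0, (1 - t)*e^{3*t}, t*e^{3*t}], [0, -t*e^{3*t}, (t + 1)*e^{3*t}]]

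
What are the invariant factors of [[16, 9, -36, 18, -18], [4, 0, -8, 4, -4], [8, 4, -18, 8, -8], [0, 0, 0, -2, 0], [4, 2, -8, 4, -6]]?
x + 2, x + 2, x + 2, (x + 2)^2

The Jordan structure of A has elementary divisors (x + 2)^2, (x + 2), (x + 2), (x + 2). Arranging the block sizes at each eigenvalue in decreasing order and taking row products gives the invariant factors.

Invariant factors (smallest first, each dividing the next): x + 2, x + 2, x + 2, (x + 2)^2.

Check: the last factor (x + 2)^2 is the minimal polynomial, and the product (x + 2)^5 is the characteristic polynomial.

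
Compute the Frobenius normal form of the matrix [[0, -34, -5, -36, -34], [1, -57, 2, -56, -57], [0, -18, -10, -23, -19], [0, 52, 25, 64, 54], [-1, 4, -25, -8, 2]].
R = [[0, 0, 0, 0, -18], [1, 0, 0, 0, -57], [0, 1, 0, 0, 13], [0, 0, 1, 0, 16], [0, 0, 0, 1, -1]]

The invariant factors of A (the non-unit diagonal entries of the Smith normal form of xI - A over ℚ[x]) are (x - 2)(x + 3)^2(x^2 - 3x - 1), each dividing the next. The characteristic polynomial is their product, (x - 2)(x + 3)^2(x^2 - 3x - 1).

The rational canonical form is the block-diagonal matrix of companion matrices C(f_i):
R = [[0, 0, 0, 0, -18], [1, 0, 0, 0, -57], [0, 1, 0, 0, 13], [0, 0, 1, 0, 16], [0, 0, 0, 1, -1]].

Note the characteristic polynomial does not split into linear factors over ℚ, so A has no Jordan form over ℚ; the rational canonical form exists over any field.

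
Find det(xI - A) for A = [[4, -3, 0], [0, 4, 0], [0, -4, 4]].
χ_A(x) = (x - 4)^3

xI - A = [[x - 4, 3, 0], [0, x - 4, 0], [0, 4, x - 4]].

Expanding det(xI - A) along the first row:
det(xI - A) = + (x - 4)·det([[x - 4, 0], [4, x - 4]]) - (3)·det([[0, 0], [0, x - 4]]) + (0)·det([[0, x - 4], [0, 4]]).

Evaluating gives χ_A(x) = x^3 - 12x^2 + 48x - 64 = (x - 4)^3.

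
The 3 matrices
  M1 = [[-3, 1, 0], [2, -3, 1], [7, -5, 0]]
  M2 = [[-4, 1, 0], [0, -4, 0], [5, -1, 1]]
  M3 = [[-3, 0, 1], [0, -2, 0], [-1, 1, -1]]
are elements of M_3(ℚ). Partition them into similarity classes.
2 classes: {M1, M3}, {M2}

Characteristic polynomials: χ_{M1} = (x + 2)^3, χ_{M2} = (x - 1)(x + 4)^2, χ_{M3} = (x + 2)^3.

{M1, M3}: invariant factors (x + 2)^3.

{M2}: invariant factors (x - 1)(x + 4)^2.

Matrices are similar if and only if their invariant-factor lists agree; the partition into similarity classes is {M1, M3}, {M2}.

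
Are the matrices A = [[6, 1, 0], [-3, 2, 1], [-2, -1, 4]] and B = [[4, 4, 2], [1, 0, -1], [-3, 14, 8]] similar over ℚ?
Two matrices over a field are similar if and only if they have the same invariant factors.

Both A and B have characteristic polynomial (x - 4)^3 and minimal polynomial (x - 4)^3. Computing further, both have invariant factors (x - 4)^3. Hence A and B are similar.

Yes.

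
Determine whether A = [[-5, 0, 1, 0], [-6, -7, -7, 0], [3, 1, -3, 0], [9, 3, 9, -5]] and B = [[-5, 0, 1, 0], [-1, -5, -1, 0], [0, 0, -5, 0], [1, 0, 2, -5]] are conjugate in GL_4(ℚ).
Yes.

Two matrices over a field are similar if and only if they have the same invariant factors.

Both A and B have characteristic polynomial (x + 5)^4 and minimal polynomial (x + 5)^3. Computing further, both have invariant factors x + 5, (x + 5)^3. Hence A and B are similar.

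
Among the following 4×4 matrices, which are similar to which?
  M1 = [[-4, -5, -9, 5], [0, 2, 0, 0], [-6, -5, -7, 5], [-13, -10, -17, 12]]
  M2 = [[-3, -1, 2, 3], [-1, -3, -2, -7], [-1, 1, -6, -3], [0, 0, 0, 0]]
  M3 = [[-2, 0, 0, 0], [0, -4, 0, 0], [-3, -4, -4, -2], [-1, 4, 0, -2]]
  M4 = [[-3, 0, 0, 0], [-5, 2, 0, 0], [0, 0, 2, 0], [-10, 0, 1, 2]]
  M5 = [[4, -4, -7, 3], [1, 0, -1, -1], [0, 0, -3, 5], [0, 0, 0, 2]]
Characteristic polynomials: χ_{M1} = (x - 2)^3(x + 3), χ_{M2} = x(x + 4)^3, χ_{M3} = (x + 2)^2(x + 4)^2, χ_{M4} = (x - 2)^3(x + 3), χ_{M5} = (x - 2)^3(x + 3).

{M1, M4, M5}: invariant factors x - 2, (x - 2)^2(x + 3).

{M2}: invariant factors x + 4, x(x + 4)^2.

{M3}: invariant factors x + 4, (x + 2)^2(x + 4).

Matrices are similar if and only if their invariant-factor lists agree; the partition into similarity classes is {M1, M4, M5}, {M2}, {M3}.

3 classes: {M1, M4, M5}, {M2}, {M3}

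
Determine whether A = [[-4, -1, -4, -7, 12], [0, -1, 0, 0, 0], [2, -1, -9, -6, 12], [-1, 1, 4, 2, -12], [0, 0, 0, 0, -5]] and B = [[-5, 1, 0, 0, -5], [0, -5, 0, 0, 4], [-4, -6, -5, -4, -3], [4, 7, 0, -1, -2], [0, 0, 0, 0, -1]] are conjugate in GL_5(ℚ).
Two matrices over a field are similar if and only if they have the same invariant factors.

Both A and B have characteristic polynomial (x + 1)^2(x + 5)^3 and minimal polynomial (x + 1)^2(x + 5)^2. Computing further, both have invariant factors x + 5, (x + 1)^2(x + 5)^2. Hence A and B are similar.

Yes.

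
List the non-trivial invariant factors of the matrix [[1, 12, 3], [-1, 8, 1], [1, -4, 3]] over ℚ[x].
The Jordan structure of A has elementary divisors (x - 4)^2, (x - 4). Arranging the block sizes at each eigenvalue in decreasing order and taking row products gives the invariant factors.

Invariant factors (smallest first, each dividing the next): x - 4, (x - 4)^2.

Check: the last factor (x - 4)^2 is the minimal polynomial, and the product (x - 4)^3 is the characteristic polynomial.

x - 4, (x - 4)^2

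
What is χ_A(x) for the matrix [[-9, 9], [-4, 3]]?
xI - A = [[x + 9, -9], [4, x - 3]].

Expanding det(xI - A) along the first row:
det(xI - A) = + (x + 9)·det([[x - 3]]) - (-9)·det([[4]]).

Evaluating gives χ_A(x) = x^2 + 6x + 9 = (x + 3)^2.

χ_A(x) = (x + 3)^2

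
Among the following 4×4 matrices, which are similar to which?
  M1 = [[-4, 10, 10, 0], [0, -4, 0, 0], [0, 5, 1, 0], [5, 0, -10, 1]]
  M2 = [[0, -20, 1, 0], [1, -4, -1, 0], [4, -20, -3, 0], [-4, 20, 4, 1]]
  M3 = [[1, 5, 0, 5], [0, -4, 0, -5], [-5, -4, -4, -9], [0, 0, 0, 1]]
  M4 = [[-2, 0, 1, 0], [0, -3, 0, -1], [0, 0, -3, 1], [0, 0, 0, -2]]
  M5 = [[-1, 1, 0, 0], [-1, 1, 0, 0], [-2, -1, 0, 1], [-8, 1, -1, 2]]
4 classes: {M1}, {M2, M3}, {M4}, {M5}

Characteristic polynomials: χ_{M1} = (x - 1)^2(x + 4)^2, χ_{M2} = (x - 1)^2(x + 4)^2, χ_{M3} = (x - 1)^2(x + 4)^2, χ_{M4} = (x + 2)^2(x + 3)^2, χ_{M5} = x^2(x - 1)^2.

{M1}: invariant factors (x - 1)(x + 4), (x - 1)(x + 4).

{M2, M3}: invariant factors x - 1, (x - 1)(x + 4)^2.

{M4}: invariant factors x + 3, (x + 2)^2(x + 3).

{M5}: invariant factors x^2(x - 1)^2.

Matrices are similar if and only if their invariant-factor lists agree; the partition into similarity classes is {M1}, {M2, M3}, {M4}, {M5}.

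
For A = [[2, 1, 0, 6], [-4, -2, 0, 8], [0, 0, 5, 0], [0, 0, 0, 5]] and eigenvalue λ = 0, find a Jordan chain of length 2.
We seek v_1 ∈ ker(A^2) \ ker(A), then set v_{i+1} = A v_i.

One such chain is v_1 = [[-1, 1, 0, 0]]^T, v_2 = [[-1, 2, 0, 0]]^T. Check: A v_2 = [[0, 0, 0, 0]]^T = 0.

v_1 = [[-1, 1, 0, 0]]^T, v_2 = [[-1, 2, 0, 0]]^T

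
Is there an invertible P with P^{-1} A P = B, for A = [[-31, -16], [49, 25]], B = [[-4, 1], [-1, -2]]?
Yes.

Two matrices over a field are similar if and only if they have the same invariant factors.

Both A and B have characteristic polynomial (x + 3)^2 and minimal polynomial (x + 3)^2. Computing further, both have invariant factors (x + 3)^2. Hence A and B are similar.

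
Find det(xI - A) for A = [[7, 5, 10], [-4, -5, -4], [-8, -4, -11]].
xI - A = [[x - 7, -5, -10], [4, x + 5, 4], [8, 4, x + 11]].

Expanding det(xI - A) along the first row:
det(xI - A) = + (x - 7)·det([[x + 5, 4], [4, x + 11]]) - (-5)·det([[4, 4], [8, x + 11]]) + (-10)·det([[4, x + 5], [8, 4]]).

Evaluating gives χ_A(x) = x^3 + 9x^2 + 27x + 27 = (x + 3)^3.

χ_A(x) = (x + 3)^3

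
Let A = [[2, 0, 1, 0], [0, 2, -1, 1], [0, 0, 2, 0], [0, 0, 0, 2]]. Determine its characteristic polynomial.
χ_A(x) = (x - 2)^4

xI - A = [[x - 2, 0, -1, 0], [0, x - 2, 1, -1], [0, 0, x - 2, 0], [0, 0, 0, x - 2]].

Expanding det(xI - A) along the first row:
det(xI - A) = + (x - 2)·det([[x - 2, 1, -1], [0, x - 2, 0], [0, 0, x - 2]]) - (0)·det([[0, 1, -1], [0, x - 2, 0], [0, 0, x - 2]]) + (-1)·det([[0, x - 2, -1], [0, 0, 0], [0, 0, x - 2]]) - (0)·det([[0, x - 2, 1], [0, 0, x - 2], [0, 0, 0]]).

Evaluating gives χ_A(x) = x^4 - 8x^3 + 24x^2 - 32x + 16 = (x - 2)^4.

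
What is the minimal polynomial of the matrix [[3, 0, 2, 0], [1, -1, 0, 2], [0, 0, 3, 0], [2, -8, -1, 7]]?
m_A(x) = (x - 3)^2

The characteristic polynomial factors as (x - 3)^4. The minimal polynomial is ∏(x - λ)^{k_λ} where k_λ is the size of the largest Jordan block at λ.

For λ = 3: rank(A - 3I) = 2, and the largest Jordan block has size 2 (the smallest k with rank((A - 3I)^k) = rank((A - 3I)^(k+1))).

So m_A(x) = (x - 3)^2.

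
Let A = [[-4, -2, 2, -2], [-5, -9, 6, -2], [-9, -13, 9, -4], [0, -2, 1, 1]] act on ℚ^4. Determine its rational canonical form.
R = [[0, 0, 0, 2], [1, 0, 0, 3], [0, 1, 0, -1], [0, 0, 1, -3]]

The invariant factors of A (the non-unit diagonal entries of the Smith normal form of xI - A over ℚ[x]) are (x - 1)(x + 1)^2(x + 2), each dividing the next. The characteristic polynomial is their product, (x - 1)(x + 1)^2(x + 2).

The rational canonical form is the block-diagonal matrix of companion matrices C(f_i):
R = [[0, 0, 0, 2], [1, 0, 0, 3], [0, 1, 0, -1], [0, 0, 1, -3]].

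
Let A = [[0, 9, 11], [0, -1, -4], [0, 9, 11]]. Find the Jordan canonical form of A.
The characteristic polynomial is det(xI - A) = x(x - 5)^2, so the eigenvalues are 0 (algebraic multiplicity 1), 5 (algebraic multiplicity 2).

For λ = 0: algebraic multiplicity 1 gives one 1×1 block.

For λ = 5: rank(A - 5I) = 2, rank((A - 5I)^2) = 1. The eigenspace has dimension 3 - 2 = 1, so there is 1 Jordan block; the rank sequence gives block sizes [2].

Assembling the blocks gives the Jordan form J above.

J = [[0, 0, 0], [0, 5, 1], [0, 0, 5]]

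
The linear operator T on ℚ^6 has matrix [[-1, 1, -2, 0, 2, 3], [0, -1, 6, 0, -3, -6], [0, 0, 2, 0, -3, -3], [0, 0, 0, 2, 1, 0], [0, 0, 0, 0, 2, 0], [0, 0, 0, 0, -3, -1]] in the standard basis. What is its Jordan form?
The characteristic polynomial is det(xI - A) = (x - 2)^3(x + 1)^3, so the eigenvalues are -1 (algebraic multiplicity 3), 2 (algebraic multiplicity 3).

For λ = -1: rank(A + I) = 4, rank((A + I)^2) = 3. The eigenspace has dimension 6 - 4 = 2, so there are 2 Jordan blocks; the rank sequence gives block sizes [2, 1].

For λ = 2: rank(A - 2I) = 4, rank((A - 2I)^2) = 3. The eigenspace has dimension 6 - 4 = 2, so there are 2 Jordan blocks; the rank sequence gives block sizes [2, 1].

Assembling the blocks gives the Jordan form J above.

J = [[-1, 1, 0, 0, 0, 0], [0, -1, 0, 0, 0, 0], [0, 0, -1, 0, 0, 0], [0, 0, 0, 2, 1, 0], [0, 0, 0, 0, 2, 0], [0, 0, 0, 0, 0, 2]]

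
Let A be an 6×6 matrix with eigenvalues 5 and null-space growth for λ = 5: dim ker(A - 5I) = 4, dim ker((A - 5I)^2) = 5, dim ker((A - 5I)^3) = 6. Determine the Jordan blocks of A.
Jordan blocks: (5, 3), (5, 1), (5, 1), (5, 1)

λ = 5: successive nullity increments [4, 1, 1] count blocks of size ≥ k; block sizes are [3, 1, 1, 1].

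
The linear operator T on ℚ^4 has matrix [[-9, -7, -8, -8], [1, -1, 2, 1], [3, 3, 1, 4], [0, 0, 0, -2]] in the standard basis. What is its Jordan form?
J = [[-5, 0, 0, 0], [0, -2, 1, 0], [0, 0, -2, 1], [0, 0, 0, -2]]

The characteristic polynomial is det(xI - A) = (x + 2)^3(x + 5), so the eigenvalues are -5 (algebraic multiplicity 1), -2 (algebraic multiplicity 3).

For λ = -5: algebraic multiplicity 1 gives one 1×1 block.

For λ = -2: rank(A + 2I) = 3, rank((A + 2I)^2) = 2, rank((A + 2I)^3) = 1. The eigenspace has dimension 4 - 3 = 1, so there is 1 Jordan block; the rank sequence gives block sizes [3].

Assembling the blocks gives the Jordan form J above.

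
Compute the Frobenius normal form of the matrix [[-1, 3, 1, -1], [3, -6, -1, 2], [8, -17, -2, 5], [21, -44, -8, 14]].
R = [[1, 0, 0, 0], [0, 0, 0, 2], [0, 1, 0, -5], [0, 0, 1, 4]]

The invariant factors of A (the non-unit diagonal entries of the Smith normal form of xI - A over ℚ[x]) are x - 1, (x - 2)(x - 1)^2, each dividing the next. The characteristic polynomial is their product, (x - 2)(x - 1)^3.

The rational canonical form is the block-diagonal matrix of companion matrices C(f_i):
R = [[1, 0, 0, 0], [0, 0, 0, 2], [0, 1, 0, -5], [0, 0, 1, 4]].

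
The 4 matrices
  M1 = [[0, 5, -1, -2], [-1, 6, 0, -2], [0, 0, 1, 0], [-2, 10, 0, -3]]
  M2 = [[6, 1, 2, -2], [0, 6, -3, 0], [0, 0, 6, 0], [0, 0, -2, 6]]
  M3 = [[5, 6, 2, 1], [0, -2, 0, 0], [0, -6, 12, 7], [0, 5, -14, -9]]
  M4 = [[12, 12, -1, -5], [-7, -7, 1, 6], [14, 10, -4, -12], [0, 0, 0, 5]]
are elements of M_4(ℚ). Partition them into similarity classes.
Characteristic polynomials: χ_{M1} = (x - 1)^4, χ_{M2} = (x - 6)^4, χ_{M3} = (x - 5)^2(x + 2)^2, χ_{M4} = (x - 5)^2(x + 2)^2.

{M1}: invariant factors x - 1, (x - 1)^3.

{M2}: invariant factors x - 6, (x - 6)^3.

{M3, M4}: invariant factors (x - 5)^2(x + 2)^2.

Matrices are similar if and only if their invariant-factor lists agree; the partition into similarity classes is {M1}, {M2}, {M3, M4}.

3 classes: {M1}, {M2}, {M3, M4}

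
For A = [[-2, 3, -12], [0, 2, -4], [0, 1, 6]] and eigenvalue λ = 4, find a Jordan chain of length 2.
We seek v_1 ∈ ker((A - 4I)^2) \ ker(A - 4I), then set v_{i+1} = (A - 4I) v_i.

One such chain is v_1 = [[1, 1, 0]]^T, v_2 = [[-3, -2, 1]]^T. Check: (A - 4I) v_2 = [[0, 0, 0]]^T = 0.

v_1 = [[1, 1, 0]]^T, v_2 = [[-3, -2, 1]]^T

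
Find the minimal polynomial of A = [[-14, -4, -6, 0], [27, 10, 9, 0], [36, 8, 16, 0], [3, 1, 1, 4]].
The characteristic polynomial factors as (x - 4)^4. The minimal polynomial is ∏(x - λ)^{k_λ} where k_λ is the size of the largest Jordan block at λ.

For λ = 4: rank(A - 4I) = 2, and the largest Jordan block has size 3 (the smallest k with rank((A - 4I)^k) = rank((A - 4I)^(k+1))).

So m_A(x) = (x - 4)^3.

m_A(x) = (x - 4)^3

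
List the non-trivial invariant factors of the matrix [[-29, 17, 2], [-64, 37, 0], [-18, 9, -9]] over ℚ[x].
(x - 5)(x + 3)^2

The Jordan structure of A has elementary divisors (x + 3)^2, (x - 5). Arranging the block sizes at each eigenvalue in decreasing order and taking row products gives the invariant factors.

Invariant factors (smallest first, each dividing the next): (x - 5)(x + 3)^2.

Check: the last factor (x - 5)(x + 3)^2 is the minimal polynomial, and the product (x - 5)(x + 3)^2 is the characteristic polynomial.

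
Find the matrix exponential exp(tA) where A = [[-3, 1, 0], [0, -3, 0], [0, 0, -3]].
e^{tA} = [[e^{-3*t}, t*e^{-3*t}, 0], [0, e^{-3*t}, 0], [0, 0, e^{-3*t}]]

A has Jordan form J = [[-3, 1, 0], [0, -3, 0], [0, 0, -3]] with A = PJP^{-1}, so e^{tA} = P e^{tJ} P^{-1}.

For a Jordan block J_k(λ), e^{tJ_k(λ)} = e^{λt} · (I + tN + t^2 N^2/2! + ... + t^{k-1} N^{k-1}/(k-1)!) where N is the nilpotent superdiagonal part.

Assembling the blocks and conjugating back gives the entries of e^{tA} as shown above.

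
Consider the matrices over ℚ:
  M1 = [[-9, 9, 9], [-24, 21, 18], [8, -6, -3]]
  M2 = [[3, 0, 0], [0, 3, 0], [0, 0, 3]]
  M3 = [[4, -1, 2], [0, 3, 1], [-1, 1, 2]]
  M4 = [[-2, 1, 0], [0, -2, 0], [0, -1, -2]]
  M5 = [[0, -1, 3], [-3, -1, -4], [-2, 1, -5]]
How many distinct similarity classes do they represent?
Characteristic polynomials: χ_{M1} = (x - 3)^3, χ_{M2} = (x - 3)^3, χ_{M3} = (x - 3)^3, χ_{M4} = (x + 2)^3, χ_{M5} = (x + 2)^3.

{M1}: invariant factors x - 3, (x - 3)^2.

{M2}: invariant factors x - 3, x - 3, x - 3.

{M3}: invariant factors (x - 3)^3.

{M4}: invariant factors x + 2, (x + 2)^2.

{M5}: invariant factors (x + 2)^3.

Matrices are similar if and only if their invariant-factor lists agree; the partition into similarity classes is {M1}, {M2}, {M3}, {M4}, {M5}.

5 classes: {M1}, {M2}, {M3}, {M4}, {M5}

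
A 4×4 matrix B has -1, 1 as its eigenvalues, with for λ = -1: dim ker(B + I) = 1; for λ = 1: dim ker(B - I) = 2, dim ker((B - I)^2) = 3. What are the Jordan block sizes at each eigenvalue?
λ = -1: successive nullity increments [1] count blocks of size ≥ k; block sizes are [1].
λ = 1: successive nullity increments [2, 1] count blocks of size ≥ k; block sizes are [2, 1].

Jordan blocks: (-1, 1), (1, 2), (1, 1)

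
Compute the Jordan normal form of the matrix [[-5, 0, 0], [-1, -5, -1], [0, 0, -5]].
J = [[-5, 1, 0], [0, -5, 0], [0, 0, -5]]

The characteristic polynomial is det(xI - A) = (x + 5)^3, so the eigenvalues are -5 (algebraic multiplicity 3).

For λ = -5: rank(A + 5I) = 1, rank((A + 5I)^2) = 0. The eigenspace has dimension 3 - 1 = 2, so there are 2 Jordan blocks; the rank sequence gives block sizes [2, 1].

Assembling the blocks gives the Jordan form J above.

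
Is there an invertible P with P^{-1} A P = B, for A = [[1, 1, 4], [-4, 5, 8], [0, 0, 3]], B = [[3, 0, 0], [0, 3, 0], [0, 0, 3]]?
Both have characteristic polynomial (x - 3)^3, but the minimal polynomial of A is (x - 3)^2 while the minimal polynomial of B is x - 3. The minimal polynomial is a similarity invariant, so A and B are not similar.

No.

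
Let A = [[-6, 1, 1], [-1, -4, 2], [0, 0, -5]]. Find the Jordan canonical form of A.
The characteristic polynomial is det(xI - A) = (x + 5)^3, so the eigenvalues are -5 (algebraic multiplicity 3).

For λ = -5: rank(A + 5I) = 2, rank((A + 5I)^2) = 1, rank((A + 5I)^3) = 0. The eigenspace has dimension 3 - 2 = 1, so there is 1 Jordan block; the rank sequence gives block sizes [3].

Assembling the blocks gives the Jordan form J above.

J = [[-5, 1, 0], [0, -5, 1], [0, 0, -5]]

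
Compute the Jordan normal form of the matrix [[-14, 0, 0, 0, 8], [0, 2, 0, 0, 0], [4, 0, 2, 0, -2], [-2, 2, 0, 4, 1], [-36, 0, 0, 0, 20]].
The characteristic polynomial is det(xI - A) = (x - 4)^2(x - 2)^3, so the eigenvalues are 2 (algebraic multiplicity 3), 4 (algebraic multiplicity 2).

For λ = 2: rank(A - 2I) = 2. The eigenspace has dimension 5 - 2 = 3, so there are 3 Jordan blocks; the rank sequence gives block sizes [1, 1, 1].

For λ = 4: rank(A - 4I) = 4, rank((A - 4I)^2) = 3. The eigenspace has dimension 5 - 4 = 1, so there is 1 Jordan block; the rank sequence gives block sizes [2].

Assembling the blocks gives the Jordan form J above.

J = [[2, 0, 0, 0, 0], [0, 2, 0, 0, 0], [0, 0, 2, 0, 0], [0, 0, 0, 4, 1], [0, 0, 0, 0, 4]]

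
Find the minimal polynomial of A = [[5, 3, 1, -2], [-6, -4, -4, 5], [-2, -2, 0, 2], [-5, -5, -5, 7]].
m_A(x) = (x - 2)^3

The characteristic polynomial factors as (x - 2)^4. The minimal polynomial is ∏(x - λ)^{k_λ} where k_λ is the size of the largest Jordan block at λ.

For λ = 2: rank(A - 2I) = 2, and the largest Jordan block has size 3 (the smallest k with rank((A - 2I)^k) = rank((A - 2I)^(k+1))).

So m_A(x) = (x - 2)^3.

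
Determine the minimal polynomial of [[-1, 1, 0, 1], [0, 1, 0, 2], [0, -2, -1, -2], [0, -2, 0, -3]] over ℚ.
m_A(x) = (x + 1)^2

The characteristic polynomial factors as (x + 1)^4. The minimal polynomial is ∏(x - λ)^{k_λ} where k_λ is the size of the largest Jordan block at λ.

For λ = -1: rank(A + I) = 1, and the largest Jordan block has size 2 (the smallest k with rank((A + I)^k) = rank((A + I)^(k+1))).

So m_A(x) = (x + 1)^2.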